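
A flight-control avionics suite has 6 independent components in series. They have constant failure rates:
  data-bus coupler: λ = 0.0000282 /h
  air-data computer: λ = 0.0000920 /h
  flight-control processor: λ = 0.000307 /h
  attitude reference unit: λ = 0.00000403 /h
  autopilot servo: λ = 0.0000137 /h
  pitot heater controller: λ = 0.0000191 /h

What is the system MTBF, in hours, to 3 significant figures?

2160

Series of exponential components: λ_sys = Σ λ_i
λ_sys = 0.0000282 + 0.0000920 + 0.000307 + 0.00000403 + 0.0000137 + 0.0000191 = 4.6403e-04 /h
MTBF = 1 / λ_sys = 2160 h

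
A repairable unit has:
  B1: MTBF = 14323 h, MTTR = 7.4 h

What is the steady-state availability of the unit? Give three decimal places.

A(B1) = MTBF/(MTBF+MTTR) = 14323/(14323+7.4) = 0.999

0.999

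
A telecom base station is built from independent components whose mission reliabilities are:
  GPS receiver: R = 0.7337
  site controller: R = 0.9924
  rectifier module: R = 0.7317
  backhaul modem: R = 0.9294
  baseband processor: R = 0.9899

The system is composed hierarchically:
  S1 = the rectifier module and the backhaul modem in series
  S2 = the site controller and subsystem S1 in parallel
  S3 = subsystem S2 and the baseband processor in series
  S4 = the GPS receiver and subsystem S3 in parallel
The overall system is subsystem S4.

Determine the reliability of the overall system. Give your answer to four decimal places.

0.9967

Series (rectifier module and backhaul modem): 0.731700 × 0.929400 = 0.680042
Parallel (site controller and [0.680042]): 1 − (1 − 0.992400)(1 − 0.680042) = 0.997568
Series ([0.997568] and baseband processor): 0.997568 × 0.989900 = 0.987493
Parallel (GPS receiver and [0.987493]): 1 − (1 − 0.733700)(1 − 0.987493) = 0.9967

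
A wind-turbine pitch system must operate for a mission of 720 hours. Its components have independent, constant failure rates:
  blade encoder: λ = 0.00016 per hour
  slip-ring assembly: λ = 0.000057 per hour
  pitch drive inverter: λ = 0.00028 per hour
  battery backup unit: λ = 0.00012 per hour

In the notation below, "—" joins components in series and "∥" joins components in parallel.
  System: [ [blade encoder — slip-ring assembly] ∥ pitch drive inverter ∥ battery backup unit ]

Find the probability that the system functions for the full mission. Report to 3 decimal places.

R(blade encoder) = exp(−0.00016 × 720) = 0.89119
R(slip-ring assembly) = exp(−0.000057 × 720) = 0.95979
R(pitch drive inverter) = exp(−0.00028 × 720) = 0.81742
R(battery backup unit) = exp(−0.00012 × 720) = 0.91723
Series (blade encoder and slip-ring assembly): 0.89119 × 0.95979 = 0.85536
Parallel ([0.85536], pitch drive inverter, and battery backup unit): 1 − (1 − 0.85536)(1 − 0.81742)(1 − 0.91723) = 0.998

0.998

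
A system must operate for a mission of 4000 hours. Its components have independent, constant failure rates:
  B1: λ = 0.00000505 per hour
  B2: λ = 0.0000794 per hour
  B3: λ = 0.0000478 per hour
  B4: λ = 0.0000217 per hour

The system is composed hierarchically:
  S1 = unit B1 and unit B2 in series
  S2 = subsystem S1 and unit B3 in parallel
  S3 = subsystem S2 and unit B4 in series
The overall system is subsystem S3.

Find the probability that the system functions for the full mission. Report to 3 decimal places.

R(B1) = exp(−0.00000505 × 4000) = 0.98000
R(B2) = exp(−0.0000794 × 4000) = 0.72789
R(B3) = exp(−0.0000478 × 4000) = 0.82597
R(B4) = exp(−0.0000217 × 4000) = 0.91686
Series (B1 and B2): 0.98000 × 0.72789 = 0.71333
Parallel ([0.71333] and B3): 1 − (1 − 0.71333)(1 − 0.82597) = 0.95011
Series ([0.95011] and B4): 0.95011 × 0.91686 = 0.871

0.871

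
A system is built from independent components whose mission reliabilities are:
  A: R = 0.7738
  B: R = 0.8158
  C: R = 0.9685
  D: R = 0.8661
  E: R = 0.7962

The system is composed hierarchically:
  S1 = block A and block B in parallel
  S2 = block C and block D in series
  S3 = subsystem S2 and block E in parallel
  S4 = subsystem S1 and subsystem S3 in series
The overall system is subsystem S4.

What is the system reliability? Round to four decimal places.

0.9269

Parallel (A and B): 1 − (1 − 0.773800)(1 − 0.815800) = 0.958334
Series (C and D): 0.968500 × 0.866100 = 0.838818
Parallel ([0.838818] and E): 1 − (1 − 0.838818)(1 − 0.796200) = 0.967151
Series ([0.958334] and [0.967151]): 0.958334 × 0.967151 = 0.9269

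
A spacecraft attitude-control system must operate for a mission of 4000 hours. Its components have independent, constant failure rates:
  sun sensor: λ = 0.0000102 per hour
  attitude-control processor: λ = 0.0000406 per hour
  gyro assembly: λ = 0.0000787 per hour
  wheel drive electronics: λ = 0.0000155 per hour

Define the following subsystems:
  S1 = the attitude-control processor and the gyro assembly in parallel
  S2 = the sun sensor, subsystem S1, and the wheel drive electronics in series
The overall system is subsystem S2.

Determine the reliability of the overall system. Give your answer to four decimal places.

R(sun sensor) = exp(−0.0000102 × 4000) = 0.960021
R(attitude-control processor) = exp(−0.0000406 × 4000) = 0.850101
R(gyro assembly) = exp(−0.0000787 × 4000) = 0.729935
R(wheel drive electronics) = exp(−0.0000155 × 4000) = 0.939883
Parallel (attitude-control processor and gyro assembly): 1 − (1 − 0.850101)(1 − 0.729935) = 0.959518
Series (sun sensor, [0.959518], and wheel drive electronics): 0.960021 × 0.959518 × 0.939883 = 0.8658

0.8658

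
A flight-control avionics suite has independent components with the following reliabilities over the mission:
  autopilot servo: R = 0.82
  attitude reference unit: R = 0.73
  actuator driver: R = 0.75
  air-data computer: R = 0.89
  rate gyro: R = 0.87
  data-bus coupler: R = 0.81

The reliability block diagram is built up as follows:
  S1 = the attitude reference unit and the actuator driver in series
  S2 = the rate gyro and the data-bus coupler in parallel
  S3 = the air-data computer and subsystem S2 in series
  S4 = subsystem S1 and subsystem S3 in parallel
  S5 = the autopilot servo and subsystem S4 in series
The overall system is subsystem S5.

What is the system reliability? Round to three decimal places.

Series (attitude reference unit and actuator driver): 0.73000 × 0.75000 = 0.54750
Parallel (rate gyro and data-bus coupler): 1 − (1 − 0.87000)(1 − 0.81000) = 0.97530
Series (air-data computer and [0.97530]): 0.89000 × 0.97530 = 0.86802
Parallel ([0.54750] and [0.86802]): 1 − (1 − 0.54750)(1 − 0.86802) = 0.94028
Series (autopilot servo and [0.94028]): 0.82000 × 0.94028 = 0.771

0.771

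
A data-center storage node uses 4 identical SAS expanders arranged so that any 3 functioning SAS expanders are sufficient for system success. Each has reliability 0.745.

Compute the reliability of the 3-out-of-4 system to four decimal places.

0.7298

R = Σ_{i=3}^{4} C(4,i) p^i (1−p)^{4−i} with p = 0.745
C(4,3)·0.745^3·0.255^1 = 0.421763
C(4,4)·0.745^4·0.255^0 = 0.308053
Sum = 0.7298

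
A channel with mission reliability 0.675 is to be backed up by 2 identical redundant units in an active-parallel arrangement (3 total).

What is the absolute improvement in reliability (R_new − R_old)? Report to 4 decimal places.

R_before = 0.675
R_after = 1 − (1 − 0.675)^3 = 0.9657
ΔR = 0.9657 − 0.675 = 0.2907

0.2907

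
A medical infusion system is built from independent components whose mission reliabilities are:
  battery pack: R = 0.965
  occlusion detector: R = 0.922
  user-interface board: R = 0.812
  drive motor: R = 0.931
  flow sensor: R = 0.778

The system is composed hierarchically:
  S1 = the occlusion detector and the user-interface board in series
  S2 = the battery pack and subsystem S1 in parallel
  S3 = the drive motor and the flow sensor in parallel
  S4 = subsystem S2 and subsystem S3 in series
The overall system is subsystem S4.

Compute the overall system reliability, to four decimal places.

0.9760

Series (occlusion detector and user-interface board): 0.922000 × 0.812000 = 0.748664
Parallel (battery pack and [0.748664]): 1 − (1 − 0.965000)(1 − 0.748664) = 0.991203
Parallel (drive motor and flow sensor): 1 − (1 − 0.931000)(1 − 0.778000) = 0.984682
Series ([0.991203] and [0.984682]): 0.991203 × 0.984682 = 0.9760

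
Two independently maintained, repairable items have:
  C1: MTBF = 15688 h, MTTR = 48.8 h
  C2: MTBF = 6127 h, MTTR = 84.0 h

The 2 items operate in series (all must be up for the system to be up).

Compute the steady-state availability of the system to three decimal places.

0.983

A(C1) = MTBF/(MTBF+MTTR) = 15688/(15688+48.8) = 0.996899
A(C2) = MTBF/(MTBF+MTTR) = 6127/(6127+84.0) = 0.986476
Series availability: 0.996899 × 0.986476 = 0.983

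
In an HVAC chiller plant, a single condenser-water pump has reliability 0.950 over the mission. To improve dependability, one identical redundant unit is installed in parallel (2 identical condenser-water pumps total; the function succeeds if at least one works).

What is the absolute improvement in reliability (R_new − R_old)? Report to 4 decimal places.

R_before = 0.950
R_after = 1 − (1 − 0.950)^2 = 0.9975
ΔR = 0.9975 − 0.950 = 0.0475

0.0475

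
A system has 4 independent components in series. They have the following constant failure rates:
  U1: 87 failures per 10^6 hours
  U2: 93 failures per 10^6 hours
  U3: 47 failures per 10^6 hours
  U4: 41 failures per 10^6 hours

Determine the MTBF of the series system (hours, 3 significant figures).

Series of exponential components: λ_sys = Σ λ_i
λ_sys = 0.000087 + 0.000093 + 0.000047 + 0.000041 = 2.6800e-04 /h
MTBF = 1 / λ_sys = 3730 h

3730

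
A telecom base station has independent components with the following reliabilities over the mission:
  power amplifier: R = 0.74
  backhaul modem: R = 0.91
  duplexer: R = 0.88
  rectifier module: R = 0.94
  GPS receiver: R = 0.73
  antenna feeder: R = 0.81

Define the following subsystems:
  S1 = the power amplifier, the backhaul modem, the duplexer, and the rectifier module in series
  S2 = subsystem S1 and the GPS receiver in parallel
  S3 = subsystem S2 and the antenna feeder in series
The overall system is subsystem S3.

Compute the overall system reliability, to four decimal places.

Series (power amplifier, backhaul modem, duplexer, and rectifier module): 0.740000 × 0.910000 × 0.880000 × 0.940000 = 0.557036
Parallel ([0.557036] and GPS receiver): 1 − (1 − 0.557036)(1 − 0.730000) = 0.880400
Series ([0.880400] and antenna feeder): 0.880400 × 0.810000 = 0.7131

0.7131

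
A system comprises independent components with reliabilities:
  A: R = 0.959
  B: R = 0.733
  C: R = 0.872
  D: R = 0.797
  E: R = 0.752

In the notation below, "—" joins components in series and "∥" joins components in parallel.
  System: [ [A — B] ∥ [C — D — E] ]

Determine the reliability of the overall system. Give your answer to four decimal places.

0.8582

Series (A and B): 0.959000 × 0.733000 = 0.702947
Series (C, D, and E): 0.872000 × 0.797000 × 0.752000 = 0.522628
Parallel ([0.702947] and [0.522628]): 1 − (1 − 0.702947)(1 − 0.522628) = 0.8582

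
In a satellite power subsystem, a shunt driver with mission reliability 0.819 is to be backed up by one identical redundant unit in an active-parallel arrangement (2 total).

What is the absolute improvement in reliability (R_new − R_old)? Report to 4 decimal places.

R_before = 0.819
R_after = 1 − (1 − 0.819)^2 = 0.9672
ΔR = 0.9672 − 0.819 = 0.1482

0.1482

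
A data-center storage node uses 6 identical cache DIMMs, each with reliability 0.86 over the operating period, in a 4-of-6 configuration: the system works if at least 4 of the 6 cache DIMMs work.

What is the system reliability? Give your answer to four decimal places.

0.9605

R = Σ_{i=4}^{6} C(6,i) p^i (1−p)^{6−i} with p = 0.86
C(6,4)·0.86^4·0.14^2 = 0.160820
C(6,5)·0.86^5·0.14^1 = 0.395159
C(6,6)·0.86^6·0.14^0 = 0.404567
Sum = 0.9605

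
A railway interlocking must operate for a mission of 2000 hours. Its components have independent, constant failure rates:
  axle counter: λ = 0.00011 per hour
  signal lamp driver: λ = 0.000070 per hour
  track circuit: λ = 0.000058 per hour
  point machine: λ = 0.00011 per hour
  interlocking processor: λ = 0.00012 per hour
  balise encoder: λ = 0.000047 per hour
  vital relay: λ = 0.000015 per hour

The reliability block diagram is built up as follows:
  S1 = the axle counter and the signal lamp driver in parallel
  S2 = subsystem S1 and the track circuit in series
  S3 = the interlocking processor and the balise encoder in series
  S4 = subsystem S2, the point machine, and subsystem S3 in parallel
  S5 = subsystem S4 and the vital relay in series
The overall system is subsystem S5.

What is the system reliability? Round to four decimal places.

R(axle counter) = exp(−0.00011 × 2000) = 0.802519
R(signal lamp driver) = exp(−0.000070 × 2000) = 0.869358
R(track circuit) = exp(−0.000058 × 2000) = 0.890475
R(point machine) = exp(−0.00011 × 2000) = 0.802519
R(interlocking processor) = exp(−0.00012 × 2000) = 0.786628
R(balise encoder) = exp(−0.000047 × 2000) = 0.910283
R(vital relay) = exp(−0.000015 × 2000) = 0.970446
Parallel (axle counter and signal lamp driver): 1 − (1 − 0.802519)(1 − 0.869358) = 0.974201
Series ([0.974201] and track circuit): 0.974201 × 0.890475 = 0.867502
Series (interlocking processor and balise encoder): 0.786628 × 0.910283 = 0.716054
Parallel ([0.867502], point machine, and [0.716054]): 1 − (1 − 0.867502)(1 − 0.802519)(1 − 0.716054) = 0.992570
Series ([0.992570] and vital relay): 0.992570 × 0.970446 = 0.9632

0.9632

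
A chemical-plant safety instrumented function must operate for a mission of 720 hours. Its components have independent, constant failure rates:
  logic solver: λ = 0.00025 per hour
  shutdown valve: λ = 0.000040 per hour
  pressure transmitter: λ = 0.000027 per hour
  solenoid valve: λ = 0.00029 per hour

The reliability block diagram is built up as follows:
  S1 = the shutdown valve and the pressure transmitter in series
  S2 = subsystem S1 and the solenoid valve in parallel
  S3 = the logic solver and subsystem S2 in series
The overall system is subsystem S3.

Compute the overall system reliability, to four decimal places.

R(logic solver) = exp(−0.00025 × 720) = 0.835270
R(shutdown valve) = exp(−0.000040 × 720) = 0.971611
R(pressure transmitter) = exp(−0.000027 × 720) = 0.980748
R(solenoid valve) = exp(−0.00029 × 720) = 0.811558
Series (shutdown valve and pressure transmitter): 0.971611 × 0.980748 = 0.952906
Parallel ([0.952906] and solenoid valve): 1 − (1 − 0.952906)(1 − 0.811558) = 0.991126
Series (logic solver and [0.991126]): 0.835270 × 0.991126 = 0.8279

0.8279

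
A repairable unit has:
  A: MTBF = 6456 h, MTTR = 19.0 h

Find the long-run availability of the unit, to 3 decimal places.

A(A) = MTBF/(MTBF+MTTR) = 6456/(6456+19.0) = 0.997

0.997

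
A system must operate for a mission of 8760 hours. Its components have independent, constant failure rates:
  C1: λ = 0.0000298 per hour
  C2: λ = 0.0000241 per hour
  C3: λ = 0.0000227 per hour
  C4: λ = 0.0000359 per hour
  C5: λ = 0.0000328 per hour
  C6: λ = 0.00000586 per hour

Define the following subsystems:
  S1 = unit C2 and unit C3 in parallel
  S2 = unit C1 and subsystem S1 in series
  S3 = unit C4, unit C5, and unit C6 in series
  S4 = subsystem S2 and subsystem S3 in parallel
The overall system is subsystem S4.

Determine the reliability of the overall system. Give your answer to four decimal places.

R(C1) = exp(−0.0000298 × 8760) = 0.770244
R(C2) = exp(−0.0000241 × 8760) = 0.809680
R(C3) = exp(−0.0000227 × 8760) = 0.819671
R(C4) = exp(−0.0000359 × 8760) = 0.730166
R(C5) = exp(−0.0000328 × 8760) = 0.750266
R(C6) = exp(−0.00000586 × 8760) = 0.949962
Parallel (C2 and C3): 1 − (1 − 0.809680)(1 − 0.819671) = 0.965680
Series (C1 and [0.965680]): 0.770244 × 0.965680 = 0.743809
Series (C4, C5, and C6): 0.730166 × 0.750266 × 0.949962 = 0.520407
Parallel ([0.743809] and [0.520407]): 1 − (1 − 0.743809)(1 − 0.520407) = 0.8771

0.8771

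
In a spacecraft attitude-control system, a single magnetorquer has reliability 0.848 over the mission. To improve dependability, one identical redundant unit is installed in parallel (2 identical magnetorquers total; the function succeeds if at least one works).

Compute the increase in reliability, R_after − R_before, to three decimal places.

R_before = 0.848
R_after = 1 − (1 − 0.848)^2 = 0.977
ΔR = 0.977 − 0.848 = 0.129

0.129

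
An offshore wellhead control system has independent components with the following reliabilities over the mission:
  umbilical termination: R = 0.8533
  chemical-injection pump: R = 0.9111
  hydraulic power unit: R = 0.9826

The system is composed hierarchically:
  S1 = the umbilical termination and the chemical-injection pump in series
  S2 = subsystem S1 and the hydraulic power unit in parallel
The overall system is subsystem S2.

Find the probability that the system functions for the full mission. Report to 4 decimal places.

0.9961

Series (umbilical termination and chemical-injection pump): 0.853300 × 0.911100 = 0.777442
Parallel ([0.777442] and hydraulic power unit): 1 − (1 − 0.777442)(1 − 0.982600) = 0.9961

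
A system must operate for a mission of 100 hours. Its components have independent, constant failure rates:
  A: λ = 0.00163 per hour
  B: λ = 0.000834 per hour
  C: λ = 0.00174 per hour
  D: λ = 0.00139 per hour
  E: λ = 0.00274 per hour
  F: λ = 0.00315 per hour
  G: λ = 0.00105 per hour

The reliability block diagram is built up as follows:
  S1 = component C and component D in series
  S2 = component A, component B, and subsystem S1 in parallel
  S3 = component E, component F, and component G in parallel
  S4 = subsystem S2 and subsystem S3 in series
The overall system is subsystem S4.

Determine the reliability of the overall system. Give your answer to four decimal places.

0.9903

R(A) = exp(−0.00163 × 100) = 0.849591
R(B) = exp(−0.000834 × 100) = 0.919983
R(C) = exp(−0.00174 × 100) = 0.840297
R(D) = exp(−0.00139 × 100) = 0.870228
R(E) = exp(−0.00274 × 100) = 0.760332
R(F) = exp(−0.00315 × 100) = 0.729789
R(G) = exp(−0.00105 × 100) = 0.900325
Series (C and D): 0.840297 × 0.870228 = 0.731250
Parallel (A, B, and [0.731250]): 1 − (1 − 0.849591)(1 − 0.919983)(1 − 0.731250) = 0.996766
Parallel (E, F, and G): 1 − (1 − 0.760332)(1 − 0.729789)(1 − 0.900325) = 0.993545
Series ([0.996766] and [0.993545]): 0.996766 × 0.993545 = 0.9903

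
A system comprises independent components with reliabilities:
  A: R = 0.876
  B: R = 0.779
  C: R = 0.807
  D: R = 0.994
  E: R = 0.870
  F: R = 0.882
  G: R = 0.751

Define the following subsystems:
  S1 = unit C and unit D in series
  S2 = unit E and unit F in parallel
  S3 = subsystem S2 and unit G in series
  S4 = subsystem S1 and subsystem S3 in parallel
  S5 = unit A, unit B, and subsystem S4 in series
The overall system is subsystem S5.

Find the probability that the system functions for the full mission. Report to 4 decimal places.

Series (C and D): 0.807000 × 0.994000 = 0.802158
Parallel (E and F): 1 − (1 − 0.870000)(1 − 0.882000) = 0.984660
Series ([0.984660] and G): 0.984660 × 0.751000 = 0.739480
Parallel ([0.802158] and [0.739480]): 1 − (1 − 0.802158)(1 − 0.739480) = 0.948458
Series (A, B, and [0.948458]): 0.876000 × 0.779000 × 0.948458 = 0.6472

0.6472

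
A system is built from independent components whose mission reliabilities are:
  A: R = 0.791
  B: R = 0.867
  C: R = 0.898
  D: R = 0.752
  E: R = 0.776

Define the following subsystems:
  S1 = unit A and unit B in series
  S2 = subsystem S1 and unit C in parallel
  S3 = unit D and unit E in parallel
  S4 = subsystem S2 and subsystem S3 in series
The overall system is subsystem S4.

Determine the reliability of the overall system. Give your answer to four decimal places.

Series (A and B): 0.791000 × 0.867000 = 0.685797
Parallel ([0.685797] and C): 1 − (1 − 0.685797)(1 − 0.898000) = 0.967951
Parallel (D and E): 1 − (1 − 0.752000)(1 − 0.776000) = 0.944448
Series ([0.967951] and [0.944448]): 0.967951 × 0.944448 = 0.9142

0.9142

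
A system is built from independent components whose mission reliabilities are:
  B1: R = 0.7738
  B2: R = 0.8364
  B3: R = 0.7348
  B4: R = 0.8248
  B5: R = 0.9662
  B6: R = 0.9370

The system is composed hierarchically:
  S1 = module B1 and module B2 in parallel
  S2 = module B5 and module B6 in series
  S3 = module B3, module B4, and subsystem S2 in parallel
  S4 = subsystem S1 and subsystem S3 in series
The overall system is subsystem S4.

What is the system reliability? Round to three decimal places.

0.959

Parallel (B1 and B2): 1 − (1 − 0.77380)(1 − 0.83640) = 0.96299
Series (B5 and B6): 0.96620 × 0.93700 = 0.90533
Parallel (B3, B4, and [0.90533]): 1 − (1 − 0.73480)(1 − 0.82480)(1 − 0.90533) = 0.99560
Series ([0.96299] and [0.99560]): 0.96299 × 0.99560 = 0.959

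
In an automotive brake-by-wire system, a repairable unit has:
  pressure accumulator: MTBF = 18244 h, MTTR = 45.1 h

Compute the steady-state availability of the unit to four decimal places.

0.9975

A(pressure accumulator) = MTBF/(MTBF+MTTR) = 18244/(18244+45.1) = 0.9975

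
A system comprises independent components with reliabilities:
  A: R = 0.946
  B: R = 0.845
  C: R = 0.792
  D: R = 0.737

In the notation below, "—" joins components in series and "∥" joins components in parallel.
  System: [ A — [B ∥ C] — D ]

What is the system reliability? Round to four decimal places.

Parallel (B and C): 1 − (1 − 0.845000)(1 − 0.792000) = 0.967760
Series (A, [0.967760], and D): 0.946000 × 0.967760 × 0.737000 = 0.6747

0.6747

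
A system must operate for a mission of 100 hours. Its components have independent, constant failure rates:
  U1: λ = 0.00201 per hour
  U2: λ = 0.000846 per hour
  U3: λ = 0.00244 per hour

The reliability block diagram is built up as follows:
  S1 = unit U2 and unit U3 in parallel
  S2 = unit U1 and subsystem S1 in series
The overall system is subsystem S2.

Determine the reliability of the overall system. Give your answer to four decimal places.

R(U1) = exp(−0.00201 × 100) = 0.817912
R(U2) = exp(−0.000846 × 100) = 0.918880
R(U3) = exp(−0.00244 × 100) = 0.783488
Parallel (U2 and U3): 1 − (1 − 0.918880)(1 − 0.783488) = 0.982437
Series (U1 and [0.982437]): 0.817912 × 0.982437 = 0.8035

0.8035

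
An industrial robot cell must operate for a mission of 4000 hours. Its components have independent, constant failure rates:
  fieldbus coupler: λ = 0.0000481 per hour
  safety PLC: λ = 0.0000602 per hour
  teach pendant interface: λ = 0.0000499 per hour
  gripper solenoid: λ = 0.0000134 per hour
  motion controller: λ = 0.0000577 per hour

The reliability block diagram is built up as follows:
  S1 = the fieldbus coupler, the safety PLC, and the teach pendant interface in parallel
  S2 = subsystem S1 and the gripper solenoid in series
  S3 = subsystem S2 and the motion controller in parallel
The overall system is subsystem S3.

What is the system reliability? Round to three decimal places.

R(fieldbus coupler) = exp(−0.0000481 × 4000) = 0.82498
R(safety PLC) = exp(−0.0000602 × 4000) = 0.78600
R(teach pendant interface) = exp(−0.0000499 × 4000) = 0.81906
R(gripper solenoid) = exp(−0.0000134 × 4000) = 0.94781
R(motion controller) = exp(−0.0000577 × 4000) = 0.79390
Parallel (fieldbus coupler, safety PLC, and teach pendant interface): 1 − (1 − 0.82498)(1 − 0.78600)(1 − 0.81906) = 0.99322
Series ([0.99322] and gripper solenoid): 0.99322 × 0.94781 = 0.94138
Parallel ([0.94138] and motion controller): 1 − (1 − 0.94138)(1 − 0.79390) = 0.988

0.988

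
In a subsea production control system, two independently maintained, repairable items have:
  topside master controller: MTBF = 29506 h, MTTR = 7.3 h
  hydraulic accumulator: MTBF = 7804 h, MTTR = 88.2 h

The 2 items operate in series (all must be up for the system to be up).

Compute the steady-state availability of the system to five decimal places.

0.98858

A(topside master controller) = MTBF/(MTBF+MTTR) = 29506/(29506+7.3) = 0.999753
A(hydraulic accumulator) = MTBF/(MTBF+MTTR) = 7804/(7804+88.2) = 0.988824
Series availability: 0.999753 × 0.988824 = 0.98858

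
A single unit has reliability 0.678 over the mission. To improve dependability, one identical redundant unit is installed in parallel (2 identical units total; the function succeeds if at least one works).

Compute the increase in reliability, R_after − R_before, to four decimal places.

0.2183

R_before = 0.678
R_after = 1 − (1 − 0.678)^2 = 0.8963
ΔR = 0.8963 − 0.678 = 0.2183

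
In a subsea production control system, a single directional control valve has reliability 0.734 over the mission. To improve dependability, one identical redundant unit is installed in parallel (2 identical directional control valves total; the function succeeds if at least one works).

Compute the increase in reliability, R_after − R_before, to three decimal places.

R_before = 0.734
R_after = 1 − (1 − 0.734)^2 = 0.929
ΔR = 0.929 − 0.734 = 0.195

0.195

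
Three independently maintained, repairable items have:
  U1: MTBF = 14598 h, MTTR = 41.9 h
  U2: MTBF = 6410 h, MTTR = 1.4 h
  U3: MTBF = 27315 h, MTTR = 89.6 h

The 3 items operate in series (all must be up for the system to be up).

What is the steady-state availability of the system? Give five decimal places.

0.99366

A(U1) = MTBF/(MTBF+MTTR) = 14598/(14598+41.9) = 0.997138
A(U2) = MTBF/(MTBF+MTTR) = 6410/(6410+1.4) = 0.999782
A(U3) = MTBF/(MTBF+MTTR) = 27315/(27315+89.6) = 0.996730
Series availability: 0.997138 × 0.999782 × 0.996730 = 0.99366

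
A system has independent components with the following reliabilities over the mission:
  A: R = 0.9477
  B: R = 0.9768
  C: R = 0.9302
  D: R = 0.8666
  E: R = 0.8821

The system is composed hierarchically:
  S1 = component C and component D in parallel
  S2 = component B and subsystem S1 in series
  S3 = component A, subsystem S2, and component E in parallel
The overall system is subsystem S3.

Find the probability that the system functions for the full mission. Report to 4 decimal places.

Parallel (C and D): 1 − (1 − 0.930200)(1 − 0.866600) = 0.990689
Series (B and [0.990689]): 0.976800 × 0.990689 = 0.967705
Parallel (A, [0.967705], and E): 1 − (1 − 0.947700)(1 − 0.967705)(1 − 0.882100) = 0.9998

0.9998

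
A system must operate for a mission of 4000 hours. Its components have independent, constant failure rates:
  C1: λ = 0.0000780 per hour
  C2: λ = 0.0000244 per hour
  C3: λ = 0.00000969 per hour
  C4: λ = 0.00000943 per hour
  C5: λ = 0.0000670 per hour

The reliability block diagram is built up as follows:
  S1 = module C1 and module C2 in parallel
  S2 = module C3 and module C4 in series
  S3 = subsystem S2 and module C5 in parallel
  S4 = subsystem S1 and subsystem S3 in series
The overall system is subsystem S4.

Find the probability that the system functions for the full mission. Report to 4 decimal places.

R(C1) = exp(−0.0000780 × 4000) = 0.731982
R(C2) = exp(−0.0000244 × 4000) = 0.907012
R(C3) = exp(−0.00000969 × 4000) = 0.961982
R(C4) = exp(−0.00000943 × 4000) = 0.962983
R(C5) = exp(−0.0000670 × 4000) = 0.764908
Parallel (C1 and C2): 1 − (1 − 0.731982)(1 − 0.907012) = 0.975078
Series (C3 and C4): 0.961982 × 0.962983 = 0.926372
Parallel ([0.926372] and C5): 1 − (1 − 0.926372)(1 − 0.764908) = 0.982691
Series ([0.975078] and [0.982691]): 0.975078 × 0.982691 = 0.9582

0.9582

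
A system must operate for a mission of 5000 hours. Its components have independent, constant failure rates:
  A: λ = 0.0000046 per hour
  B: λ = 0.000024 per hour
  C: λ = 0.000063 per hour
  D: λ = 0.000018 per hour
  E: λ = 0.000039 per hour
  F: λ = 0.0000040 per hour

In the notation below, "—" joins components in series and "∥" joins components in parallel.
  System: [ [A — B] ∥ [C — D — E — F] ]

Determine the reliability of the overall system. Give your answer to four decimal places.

R(A) = exp(−0.0000046 × 5000) = 0.977262
R(B) = exp(−0.000024 × 5000) = 0.886920
R(C) = exp(−0.000063 × 5000) = 0.729789
R(D) = exp(−0.000018 × 5000) = 0.913931
R(E) = exp(−0.000039 × 5000) = 0.822835
R(F) = exp(−0.0000040 × 5000) = 0.980199
Series (A and B): 0.977262 × 0.886920 = 0.866753
Series (C, D, E, and F): 0.729789 × 0.913931 × 0.822835 × 0.980199 = 0.537945
Parallel ([0.866753] and [0.537945]): 1 − (1 − 0.866753)(1 − 0.537945) = 0.9384

0.9384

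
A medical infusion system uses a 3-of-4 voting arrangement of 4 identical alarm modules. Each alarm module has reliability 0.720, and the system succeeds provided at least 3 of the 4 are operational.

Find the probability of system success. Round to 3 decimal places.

0.687

R = Σ_{i=3}^{4} C(4,i) p^i (1−p)^{4−i} with p = 0.720
C(4,3)·0.720^3·0.280^1 = 0.41804
C(4,4)·0.720^4·0.280^0 = 0.26874
Sum = 0.687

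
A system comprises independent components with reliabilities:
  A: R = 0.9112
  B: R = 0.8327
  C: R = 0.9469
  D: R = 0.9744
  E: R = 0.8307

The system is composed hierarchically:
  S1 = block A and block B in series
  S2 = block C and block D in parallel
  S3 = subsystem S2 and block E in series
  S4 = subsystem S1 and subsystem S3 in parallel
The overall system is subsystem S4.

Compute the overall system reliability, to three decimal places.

Series (A and B): 0.91120 × 0.83270 = 0.75876
Parallel (C and D): 1 − (1 − 0.94690)(1 − 0.97440) = 0.99864
Series ([0.99864] and E): 0.99864 × 0.83070 = 0.82957
Parallel ([0.75876] and [0.82957]): 1 − (1 − 0.75876)(1 − 0.82957) = 0.959

0.959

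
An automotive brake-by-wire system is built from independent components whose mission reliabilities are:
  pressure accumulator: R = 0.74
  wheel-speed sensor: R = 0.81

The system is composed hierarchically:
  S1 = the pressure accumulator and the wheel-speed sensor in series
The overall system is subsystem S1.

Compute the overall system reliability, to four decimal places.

Series (pressure accumulator and wheel-speed sensor): 0.740000 × 0.810000 = 0.5994

0.5994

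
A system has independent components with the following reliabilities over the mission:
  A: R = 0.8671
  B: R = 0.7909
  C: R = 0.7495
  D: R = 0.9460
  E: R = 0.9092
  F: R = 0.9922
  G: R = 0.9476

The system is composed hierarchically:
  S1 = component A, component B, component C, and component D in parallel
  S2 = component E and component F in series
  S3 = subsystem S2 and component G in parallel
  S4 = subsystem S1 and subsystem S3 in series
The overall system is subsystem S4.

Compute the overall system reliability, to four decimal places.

Parallel (A, B, C, and D): 1 − (1 − 0.867100)(1 − 0.790900)(1 − 0.749500)(1 − 0.946000) = 0.999624
Series (E and F): 0.909200 × 0.992200 = 0.902108
Parallel ([0.902108] and G): 1 − (1 − 0.902108)(1 − 0.947600) = 0.994870
Series ([0.999624] and [0.994870]): 0.999624 × 0.994870 = 0.9945

0.9945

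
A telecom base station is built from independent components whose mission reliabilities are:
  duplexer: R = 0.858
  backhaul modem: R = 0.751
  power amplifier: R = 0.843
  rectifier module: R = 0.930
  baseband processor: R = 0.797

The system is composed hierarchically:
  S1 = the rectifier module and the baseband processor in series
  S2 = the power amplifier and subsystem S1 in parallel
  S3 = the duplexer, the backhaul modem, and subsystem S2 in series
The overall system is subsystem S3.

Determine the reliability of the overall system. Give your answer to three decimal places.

0.618

Series (rectifier module and baseband processor): 0.93000 × 0.79700 = 0.74121
Parallel (power amplifier and [0.74121]): 1 − (1 − 0.84300)(1 − 0.74121) = 0.95937
Series (duplexer, backhaul modem, and [0.95937]): 0.85800 × 0.75100 × 0.95937 = 0.618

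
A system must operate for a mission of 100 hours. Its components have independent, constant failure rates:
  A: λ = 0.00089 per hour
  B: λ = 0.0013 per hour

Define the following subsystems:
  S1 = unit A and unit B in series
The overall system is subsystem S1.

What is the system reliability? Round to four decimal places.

R(A) = exp(−0.00089 × 100) = 0.914846
R(B) = exp(−0.0013 × 100) = 0.878095
Series (A and B): 0.914846 × 0.878095 = 0.8033

0.8033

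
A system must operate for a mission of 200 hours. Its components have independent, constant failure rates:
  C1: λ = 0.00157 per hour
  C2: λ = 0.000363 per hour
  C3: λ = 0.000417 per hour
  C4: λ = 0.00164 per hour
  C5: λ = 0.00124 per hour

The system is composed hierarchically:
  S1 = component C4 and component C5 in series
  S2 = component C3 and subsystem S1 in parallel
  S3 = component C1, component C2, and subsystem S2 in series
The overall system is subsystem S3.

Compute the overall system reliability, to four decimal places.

0.6556

R(C1) = exp(−0.00157 × 200) = 0.730519
R(C2) = exp(−0.000363 × 200) = 0.929973
R(C3) = exp(−0.000417 × 200) = 0.919983
R(C4) = exp(−0.00164 × 200) = 0.720363
R(C5) = exp(−0.00124 × 200) = 0.780360
Series (C4 and C5): 0.720363 × 0.780360 = 0.562142
Parallel (C3 and [0.562142]): 1 − (1 − 0.919983)(1 − 0.562142) = 0.964964
Series (C1, C2, and [0.964964]): 0.730519 × 0.929973 × 0.964964 = 0.6556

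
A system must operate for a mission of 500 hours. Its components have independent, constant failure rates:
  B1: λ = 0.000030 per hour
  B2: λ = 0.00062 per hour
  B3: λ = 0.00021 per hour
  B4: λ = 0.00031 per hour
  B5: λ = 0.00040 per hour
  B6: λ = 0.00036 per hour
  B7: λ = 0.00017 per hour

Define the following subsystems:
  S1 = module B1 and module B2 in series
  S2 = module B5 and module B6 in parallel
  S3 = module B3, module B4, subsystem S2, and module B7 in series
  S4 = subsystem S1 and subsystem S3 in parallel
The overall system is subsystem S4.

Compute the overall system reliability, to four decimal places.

R(B1) = exp(−0.000030 × 500) = 0.985112
R(B2) = exp(−0.00062 × 500) = 0.733447
R(B3) = exp(−0.00021 × 500) = 0.900325
R(B4) = exp(−0.00031 × 500) = 0.856415
R(B5) = exp(−0.00040 × 500) = 0.818731
R(B6) = exp(−0.00036 × 500) = 0.835270
R(B7) = exp(−0.00017 × 500) = 0.918512
Series (B1 and B2): 0.985112 × 0.733447 = 0.722527
Parallel (B5 and B6): 1 − (1 − 0.818731)(1 − 0.835270) = 0.970140
Series (B3, B4, [0.970140], and B7): 0.900325 × 0.856415 × 0.970140 × 0.918512 = 0.687073
Parallel ([0.722527] and [0.687073]): 1 − (1 − 0.722527)(1 − 0.687073) = 0.9132

0.9132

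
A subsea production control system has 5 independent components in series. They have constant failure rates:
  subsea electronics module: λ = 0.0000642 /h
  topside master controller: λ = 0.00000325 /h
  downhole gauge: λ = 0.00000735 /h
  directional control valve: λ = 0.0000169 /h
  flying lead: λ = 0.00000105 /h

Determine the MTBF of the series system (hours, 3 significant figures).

Series of exponential components: λ_sys = Σ λ_i
λ_sys = 0.0000642 + 0.00000325 + 0.00000735 + 0.0000169 + 0.00000105 = 9.2750e-05 /h
MTBF = 1 / λ_sys = 10800 h

10800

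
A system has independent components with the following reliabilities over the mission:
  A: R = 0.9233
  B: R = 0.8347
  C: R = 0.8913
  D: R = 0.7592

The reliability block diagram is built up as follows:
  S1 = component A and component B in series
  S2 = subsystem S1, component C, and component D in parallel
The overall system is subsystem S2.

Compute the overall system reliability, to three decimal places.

Series (A and B): 0.92330 × 0.83470 = 0.77068
Parallel ([0.77068], C, and D): 1 − (1 − 0.77068)(1 − 0.89130)(1 − 0.75920) = 0.994

0.994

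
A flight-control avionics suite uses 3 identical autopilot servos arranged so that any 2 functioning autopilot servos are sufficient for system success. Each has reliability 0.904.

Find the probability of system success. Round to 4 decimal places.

R = Σ_{i=2}^{3} C(3,i) p^i (1−p)^{3−i} with p = 0.904
C(3,2)·0.904^2·0.096^1 = 0.235358
C(3,3)·0.904^3·0.096^0 = 0.738763
Sum = 0.9741

0.9741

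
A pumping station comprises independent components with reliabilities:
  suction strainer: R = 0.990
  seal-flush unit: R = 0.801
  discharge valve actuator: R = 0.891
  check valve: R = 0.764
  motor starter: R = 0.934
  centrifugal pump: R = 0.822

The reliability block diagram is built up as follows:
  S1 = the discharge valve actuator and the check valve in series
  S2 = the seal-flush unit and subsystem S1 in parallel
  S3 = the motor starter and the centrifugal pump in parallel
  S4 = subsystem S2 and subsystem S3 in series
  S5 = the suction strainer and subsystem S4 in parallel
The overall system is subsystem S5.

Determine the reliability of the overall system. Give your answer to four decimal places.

0.9993

Series (discharge valve actuator and check valve): 0.891000 × 0.764000 = 0.680724
Parallel (seal-flush unit and [0.680724]): 1 − (1 − 0.801000)(1 − 0.680724) = 0.936464
Parallel (motor starter and centrifugal pump): 1 − (1 − 0.934000)(1 − 0.822000) = 0.988252
Series ([0.936464] and [0.988252]): 0.936464 × 0.988252 = 0.925462
Parallel (suction strainer and [0.925462]): 1 − (1 − 0.990000)(1 − 0.925462) = 0.9993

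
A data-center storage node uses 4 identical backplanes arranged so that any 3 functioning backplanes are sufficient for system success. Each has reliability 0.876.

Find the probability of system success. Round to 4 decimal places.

R = Σ_{i=3}^{4} C(4,i) p^i (1−p)^{4−i} with p = 0.876
C(4,3)·0.876^3·0.124^1 = 0.333422
C(4,4)·0.876^4·0.124^0 = 0.588866
Sum = 0.9223

0.9223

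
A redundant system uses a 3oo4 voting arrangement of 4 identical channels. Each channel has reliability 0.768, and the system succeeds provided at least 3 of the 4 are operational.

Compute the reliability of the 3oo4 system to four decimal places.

R = Σ_{i=3}^{4} C(4,i) p^i (1−p)^{4−i} with p = 0.768
C(4,3)·0.768^3·0.232^1 = 0.420370
C(4,4)·0.768^4·0.232^0 = 0.347892
Sum = 0.7683

0.7683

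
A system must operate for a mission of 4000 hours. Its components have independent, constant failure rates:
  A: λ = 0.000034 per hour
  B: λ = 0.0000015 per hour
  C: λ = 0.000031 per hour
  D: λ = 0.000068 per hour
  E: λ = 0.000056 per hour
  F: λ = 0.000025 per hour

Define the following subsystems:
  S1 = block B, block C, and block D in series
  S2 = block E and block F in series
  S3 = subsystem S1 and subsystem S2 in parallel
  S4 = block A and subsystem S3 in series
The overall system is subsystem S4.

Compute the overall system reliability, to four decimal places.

R(A) = exp(−0.000034 × 4000) = 0.872843
R(B) = exp(−0.0000015 × 4000) = 0.994018
R(C) = exp(−0.000031 × 4000) = 0.883380
R(D) = exp(−0.000068 × 4000) = 0.761854
R(E) = exp(−0.000056 × 4000) = 0.799315
R(F) = exp(−0.000025 × 4000) = 0.904837
Series (B, C, and D): 0.994018 × 0.883380 × 0.761854 = 0.668981
Series (E and F): 0.799315 × 0.904837 = 0.723250
Parallel ([0.668981] and [0.723250]): 1 − (1 − 0.668981)(1 − 0.723250) = 0.908390
Series (A and [0.908390]): 0.872843 × 0.908390 = 0.7929

0.7929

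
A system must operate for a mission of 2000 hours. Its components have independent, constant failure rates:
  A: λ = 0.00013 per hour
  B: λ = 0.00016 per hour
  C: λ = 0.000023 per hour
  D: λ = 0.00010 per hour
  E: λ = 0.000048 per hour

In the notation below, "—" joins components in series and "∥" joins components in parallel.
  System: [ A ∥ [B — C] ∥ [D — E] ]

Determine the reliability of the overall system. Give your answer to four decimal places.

R(A) = exp(−0.00013 × 2000) = 0.771052
R(B) = exp(−0.00016 × 2000) = 0.726149
R(C) = exp(−0.000023 × 2000) = 0.955042
R(D) = exp(−0.00010 × 2000) = 0.818731
R(E) = exp(−0.000048 × 2000) = 0.908464
Series (B and C): 0.726149 × 0.955042 = 0.693503
Series (D and E): 0.818731 × 0.908464 = 0.743788
Parallel (A, [0.693503], and [0.743788]): 1 − (1 − 0.771052)(1 − 0.693503)(1 − 0.743788) = 0.9820

0.9820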